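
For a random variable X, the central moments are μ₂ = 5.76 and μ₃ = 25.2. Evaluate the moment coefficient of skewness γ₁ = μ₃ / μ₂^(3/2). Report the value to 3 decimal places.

1.823

σ = √μ₂ = √5.76 = 2.40000
σ³ = μ₂^(3/2) = 13.82400
γ₁ = μ₃/σ³ = 25.2 / 13.82400 ≈ 1.823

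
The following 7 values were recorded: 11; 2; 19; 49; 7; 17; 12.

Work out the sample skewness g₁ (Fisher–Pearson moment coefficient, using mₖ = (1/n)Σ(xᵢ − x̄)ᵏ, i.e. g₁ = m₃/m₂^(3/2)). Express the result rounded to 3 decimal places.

1.457

x̄ = (11 + 2 + 19 + 49 + 7 + 17 + 12) / 7 = 16.7143
deviations (xᵢ − x̄): -5.7143, -14.7143, 2.2857, 32.2857, -9.7143, 0.2857, -4.7143
Σ(xᵢ − x̄)² = 1413.4286 ⇒ m₂ = 1413.4286/7 = 201.91837
Σ(xᵢ − x̄)³ = 29271.6735 ⇒ m₃ = 29271.6735/7 = 4181.66764
m₂^(3/2) = 201.91837^(1.5) = 2869.21927
g₁ = m₃ / m₂^(3/2) = 4181.66764 / 2869.21927 ≈ 1.457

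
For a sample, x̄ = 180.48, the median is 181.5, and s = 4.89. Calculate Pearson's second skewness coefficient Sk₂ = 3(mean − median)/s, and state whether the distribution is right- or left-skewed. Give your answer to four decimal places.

-0.6258, left-skewed

Sk₂ = 3(180.48 − 181.5) / 4.89 = 3 × -1.0200 / 4.89
    = -3.0600 / 4.89 ≈ -0.6258
Sk₂ < 0 ⇒ mean < median ⇒ left-skewed (negative skew).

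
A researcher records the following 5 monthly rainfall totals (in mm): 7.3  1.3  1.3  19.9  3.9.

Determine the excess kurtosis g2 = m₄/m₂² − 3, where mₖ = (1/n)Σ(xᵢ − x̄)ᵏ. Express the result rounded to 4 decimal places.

-0.2559

x̄ = 6.7400
Σ(xᵢ − x̄)² = 240.7520 ⇒ m₂ = 48.15040
Σ(xᵢ − x̄)⁴ = 31809.9666 ⇒ m₄ = 6361.99332
m₂² = 2318.46102
g2 = m₄/m₂² − 3 = 2.74406 − 3 ≈ -0.2559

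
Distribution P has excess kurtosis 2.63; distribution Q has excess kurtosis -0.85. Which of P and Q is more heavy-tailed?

P

Higher excess kurtosis ⇒ heavier tails relative to the normal distribution.
2.63 vs -0.85: the larger is 2.63, so P has heavier tails. (P is leptokurtic — heavier-than-normal tails; the other is platykurtic.)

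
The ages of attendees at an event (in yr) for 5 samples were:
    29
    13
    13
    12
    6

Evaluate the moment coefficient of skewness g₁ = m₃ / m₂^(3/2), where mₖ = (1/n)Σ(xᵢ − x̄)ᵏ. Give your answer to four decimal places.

x̄ = (29 + 13 + 13 + 12 + 6) / 5 = 14.6000
deviations (xᵢ − x̄): 14.4000, -1.6000, -1.6000, -2.6000, -8.6000
Σ(xᵢ − x̄)² = 293.2000 ⇒ m₂ = 293.2000/5 = 58.64000
Σ(xᵢ − x̄)³ = 2324.1600 ⇒ m₃ = 2324.1600/5 = 464.83200
m₂^(3/2) = 58.64000^(1.5) = 449.04611
g₁ = m₃ / m₂^(3/2) = 464.83200 / 449.04611 ≈ 1.0352

1.0352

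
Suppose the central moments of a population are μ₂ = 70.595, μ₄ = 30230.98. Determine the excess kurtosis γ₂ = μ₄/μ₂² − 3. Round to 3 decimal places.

μ₂² = 70.595² = 4983.65403
μ₄/μ₂² = 30230.98 / 4983.65403 = 6.06603
γ₂ = 6.06603 − 3 ≈ 3.066

3.066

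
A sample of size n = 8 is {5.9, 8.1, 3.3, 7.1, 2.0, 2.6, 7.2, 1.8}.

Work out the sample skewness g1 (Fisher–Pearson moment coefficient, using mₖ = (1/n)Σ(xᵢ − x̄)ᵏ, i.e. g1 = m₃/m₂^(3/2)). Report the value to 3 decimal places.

x̄ = (5.9 + 8.1 + 3.3 + 7.1 + 2.0 + 2.6 + 7.2 + 1.8) / 8 = 4.7500
deviations (xᵢ − x̄): 1.1500, 3.3500, -1.4500, 2.3500, -2.7500, -2.1500, 2.4500, -2.9500
Σ(xᵢ − x̄)² = 47.0600 ⇒ m₂ = 47.0600/8 = 5.88250
Σ(xᵢ − x̄)³ = 7.3440 ⇒ m₃ = 7.3440/8 = 0.91800
m₂^(3/2) = 5.88250^(1.5) = 14.26734
g1 = m₃ / m₂^(3/2) = 0.91800 / 14.26734 ≈ 0.064

0.064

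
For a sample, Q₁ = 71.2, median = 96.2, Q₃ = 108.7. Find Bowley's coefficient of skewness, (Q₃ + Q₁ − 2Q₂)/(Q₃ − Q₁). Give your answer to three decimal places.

numerator: Q₃ + Q₁ − 2Q₂ = 108.7 + 71.2 − 2×96.2 = -12.5000
denominator: Q₃ − Q₁ = 108.7 − 71.2 = 37.5000
Bowley skewness = -12.5000 / 37.5000 ≈ -0.333

-0.333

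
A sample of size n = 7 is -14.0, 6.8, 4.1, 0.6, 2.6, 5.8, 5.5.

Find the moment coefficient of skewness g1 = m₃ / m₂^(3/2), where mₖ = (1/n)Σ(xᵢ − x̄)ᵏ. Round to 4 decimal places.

-1.7005

x̄ = (-14.0 + 6.8 + 4.1 + 0.6 + 2.6 + 5.8 + 5.5) / 7 = 1.6286
deviations (xᵢ − x̄): -15.6286, 5.1714, 2.4714, -1.0286, 0.9714, 4.1714, 3.8714
Σ(xᵢ − x̄)² = 311.4943 ⇒ m₂ = 311.4943/7 = 44.49918
Σ(xᵢ − x̄)³ = -3533.4757 ⇒ m₃ = -3533.4757/7 = -504.78224
m₂^(3/2) = 44.49918^(1.5) = 296.84386
g1 = m₃ / m₂^(3/2) = -504.78224 / 296.84386 ≈ -1.7005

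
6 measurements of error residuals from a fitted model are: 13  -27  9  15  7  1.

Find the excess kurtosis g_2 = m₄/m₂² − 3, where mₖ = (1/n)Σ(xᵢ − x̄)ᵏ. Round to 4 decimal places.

0.5096

x̄ = 3.0000
Σ(xᵢ − x̄)² = 1200.0000 ⇒ m₂ = 200.00000
Σ(xᵢ − x̄)⁴ = 842304.0000 ⇒ m₄ = 140384.00000
m₂² = 40000.00000
g_2 = m₄/m₂² − 3 = 3.50960 − 3 ≈ 0.5096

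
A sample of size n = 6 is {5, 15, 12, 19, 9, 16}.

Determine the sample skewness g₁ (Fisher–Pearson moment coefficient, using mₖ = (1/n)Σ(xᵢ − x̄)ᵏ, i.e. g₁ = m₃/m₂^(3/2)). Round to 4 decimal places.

x̄ = (5 + 15 + 12 + 19 + 9 + 16) / 6 = 12.6667
deviations (xᵢ − x̄): -7.6667, 2.3333, -0.6667, 6.3333, -3.6667, 3.3333
Σ(xᵢ − x̄)² = 129.3333 ⇒ m₂ = 129.3333/6 = 21.55556
Σ(xᵢ − x̄)³ = -196.4444 ⇒ m₃ = -196.4444/6 = -32.74074
m₂^(3/2) = 21.55556^(1.5) = 100.07805
g₁ = m₃ / m₂^(3/2) = -32.74074 / 100.07805 ≈ -0.3272

-0.3272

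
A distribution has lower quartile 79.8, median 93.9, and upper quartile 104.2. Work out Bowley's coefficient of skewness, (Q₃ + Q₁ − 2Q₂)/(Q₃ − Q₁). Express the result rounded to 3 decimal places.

-0.156

numerator: Q₃ + Q₁ − 2Q₂ = 104.2 + 79.8 − 2×93.9 = -3.8000
denominator: Q₃ − Q₁ = 104.2 − 79.8 = 24.4000
Bowley skewness = -3.8000 / 24.4000 ≈ -0.156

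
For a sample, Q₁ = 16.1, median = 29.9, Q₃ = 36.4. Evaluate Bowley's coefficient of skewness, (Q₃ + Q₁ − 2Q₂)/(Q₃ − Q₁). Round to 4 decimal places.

numerator: Q₃ + Q₁ − 2Q₂ = 36.4 + 16.1 − 2×29.9 = -7.3000
denominator: Q₃ − Q₁ = 36.4 − 16.1 = 20.3000
Bowley skewness = -7.3000 / 20.3000 ≈ -0.3596

-0.3596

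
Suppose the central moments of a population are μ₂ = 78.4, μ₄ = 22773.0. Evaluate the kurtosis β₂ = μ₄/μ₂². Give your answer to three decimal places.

μ₂² = 78.4² = 6146.56000
μ₄/μ₂² = 22773.0 / 6146.56000 = 3.70500
β₂ ≈ 3.705

3.705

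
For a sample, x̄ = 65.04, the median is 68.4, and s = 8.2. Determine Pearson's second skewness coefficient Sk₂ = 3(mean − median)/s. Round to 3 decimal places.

-1.229

Sk₂ = 3(65.04 − 68.4) / 8.2 = 3 × -3.3600 / 8.2
    = -10.0800 / 8.2 ≈ -1.229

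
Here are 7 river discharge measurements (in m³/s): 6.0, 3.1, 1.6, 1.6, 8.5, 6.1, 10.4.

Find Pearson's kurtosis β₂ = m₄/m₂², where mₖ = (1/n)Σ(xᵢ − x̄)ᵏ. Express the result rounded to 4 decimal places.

x̄ = 5.3286
Σ(xᵢ − x̄)² = 69.5943 ⇒ m₂ = 9.94204
Σ(xᵢ − x̄)⁴ = 1174.4181 ⇒ m₄ = 167.77401
m₂² = 98.84418
β₂ = m₄/m₂² = 167.77401 / 98.84418 ≈ 1.6974

1.6974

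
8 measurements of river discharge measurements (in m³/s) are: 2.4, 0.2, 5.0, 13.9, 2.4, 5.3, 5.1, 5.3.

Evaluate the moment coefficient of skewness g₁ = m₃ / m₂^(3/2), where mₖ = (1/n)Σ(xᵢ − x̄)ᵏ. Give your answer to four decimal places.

x̄ = (2.4 + 0.2 + 5.0 + 13.9 + 2.4 + 5.3 + 5.1 + 5.3) / 8 = 4.9500
deviations (xᵢ − x̄): -2.5500, -4.7500, 0.0500, 8.9500, -2.5500, 0.3500, 0.1500, 0.3500
Σ(xᵢ − x̄)² = 115.9400 ⇒ m₂ = 115.9400/8 = 14.49250
Σ(xᵢ − x̄)³ = 576.6720 ⇒ m₃ = 576.6720/8 = 72.08400
m₂^(3/2) = 14.49250^(1.5) = 55.17152
g₁ = m₃ / m₂^(3/2) = 72.08400 / 55.17152 ≈ 1.3065

1.3065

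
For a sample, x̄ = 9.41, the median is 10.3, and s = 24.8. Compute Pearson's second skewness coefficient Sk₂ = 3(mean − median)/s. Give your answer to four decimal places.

Sk₂ = 3(9.41 − 10.3) / 24.8 = 3 × -0.8900 / 24.8
    = -2.6700 / 24.8 ≈ -0.1077

-0.1077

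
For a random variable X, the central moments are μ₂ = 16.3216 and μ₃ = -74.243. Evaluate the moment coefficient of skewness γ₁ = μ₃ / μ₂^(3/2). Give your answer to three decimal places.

-1.126

σ = √μ₂ = √16.3216 = 4.04000
σ³ = μ₂^(3/2) = 65.93926
γ₁ = μ₃/σ³ = -74.243 / 65.93926 ≈ -1.126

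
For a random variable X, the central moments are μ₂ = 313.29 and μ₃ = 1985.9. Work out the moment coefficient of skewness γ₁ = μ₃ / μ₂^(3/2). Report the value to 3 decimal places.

σ = √μ₂ = √313.29 = 17.70000
σ³ = μ₂^(3/2) = 5545.23300
γ₁ = μ₃/σ³ = 1985.9 / 5545.23300 ≈ 0.358

0.358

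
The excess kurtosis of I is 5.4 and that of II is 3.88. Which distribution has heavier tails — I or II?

Higher excess kurtosis ⇒ heavier tails relative to the normal distribution.
5.4 vs 3.88: the larger is 5.4, so I has heavier tails.

I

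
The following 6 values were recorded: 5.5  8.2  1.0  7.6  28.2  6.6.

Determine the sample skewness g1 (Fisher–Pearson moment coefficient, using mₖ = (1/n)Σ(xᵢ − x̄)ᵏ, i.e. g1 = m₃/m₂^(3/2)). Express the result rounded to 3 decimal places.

1.481

x̄ = (5.5 + 8.2 + 1.0 + 7.6 + 28.2 + 6.6) / 6 = 9.5167
deviations (xᵢ − x̄): -4.0167, -1.3167, -8.5167, -1.9167, 18.6833, -2.9167
Σ(xᵢ − x̄)² = 451.6483 ⇒ m₂ = 451.6483/6 = 75.27472
Σ(xᵢ − x̄)³ = 5805.0506 ⇒ m₃ = 5805.0506/6 = 967.50843
m₂^(3/2) = 75.27472^(1.5) = 653.09107
g1 = m₃ / m₂^(3/2) = 967.50843 / 653.09107 ≈ 1.481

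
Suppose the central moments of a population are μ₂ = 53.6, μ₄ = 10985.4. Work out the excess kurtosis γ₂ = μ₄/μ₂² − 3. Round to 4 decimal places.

0.8237

μ₂² = 53.6² = 2872.96000
μ₄/μ₂² = 10985.4 / 2872.96000 = 3.82372
γ₂ = 3.82372 − 3 ≈ 0.8237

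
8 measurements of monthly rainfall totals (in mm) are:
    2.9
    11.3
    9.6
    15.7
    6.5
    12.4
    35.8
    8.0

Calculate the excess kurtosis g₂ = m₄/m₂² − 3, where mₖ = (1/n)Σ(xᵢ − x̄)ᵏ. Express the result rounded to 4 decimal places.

x̄ = 12.7750
Σ(xᵢ − x̄)² = 710.7950 ⇒ m₂ = 88.84938
Σ(xᵢ − x̄)⁴ = 292818.8615 ⇒ m₄ = 36602.35769
m₂² = 7894.21144
g₂ = m₄/m₂² − 3 = 4.63661 − 3 ≈ 1.6366

1.6366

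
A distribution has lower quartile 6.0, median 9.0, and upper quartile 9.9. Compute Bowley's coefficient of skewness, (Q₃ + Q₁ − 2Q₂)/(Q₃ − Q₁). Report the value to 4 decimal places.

numerator: Q₃ + Q₁ − 2Q₂ = 9.9 + 6.0 − 2×9.0 = -2.1000
denominator: Q₃ − Q₁ = 9.9 − 6.0 = 3.9000
Bowley skewness = -2.1000 / 3.9000 ≈ -0.5385

-0.5385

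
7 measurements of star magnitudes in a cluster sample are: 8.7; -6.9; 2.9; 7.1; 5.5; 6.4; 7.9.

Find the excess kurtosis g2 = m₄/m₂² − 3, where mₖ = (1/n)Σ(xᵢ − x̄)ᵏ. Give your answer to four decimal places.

1.0837

x̄ = 4.5143
Σ(xᵢ − x̄)² = 173.0886 ⇒ m₂ = 24.72694
Σ(xᵢ − x̄)⁴ = 17477.8608 ⇒ m₄ = 2496.83726
m₂² = 611.42150
g2 = m₄/m₂² − 3 = 4.08366 − 3 ≈ 1.0837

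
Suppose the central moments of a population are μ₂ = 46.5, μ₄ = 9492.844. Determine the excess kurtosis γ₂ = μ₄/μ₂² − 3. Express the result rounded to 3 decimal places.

μ₂² = 46.5² = 2162.25000
μ₄/μ₂² = 9492.844 / 2162.25000 = 4.39026
γ₂ = 4.39026 − 3 ≈ 1.390

1.390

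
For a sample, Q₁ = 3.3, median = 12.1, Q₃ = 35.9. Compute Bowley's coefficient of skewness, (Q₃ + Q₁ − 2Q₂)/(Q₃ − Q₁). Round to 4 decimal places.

numerator: Q₃ + Q₁ − 2Q₂ = 35.9 + 3.3 − 2×12.1 = 15.0000
denominator: Q₃ − Q₁ = 35.9 − 3.3 = 32.6000
Bowley skewness = 15.0000 / 32.6000 ≈ 0.4601

0.4601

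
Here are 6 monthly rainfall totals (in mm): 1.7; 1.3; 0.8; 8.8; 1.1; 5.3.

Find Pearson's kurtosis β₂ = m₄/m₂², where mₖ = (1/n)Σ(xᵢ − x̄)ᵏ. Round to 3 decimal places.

x̄ = 3.1667
Σ(xᵢ − x̄)² = 51.7933 ⇒ m₂ = 8.63222
Σ(xᵢ − x̄)⁴ = 1094.1710 ⇒ m₄ = 182.36184
m₂² = 74.51526
β₂ = m₄/m₂² = 182.36184 / 74.51526 ≈ 2.447

2.447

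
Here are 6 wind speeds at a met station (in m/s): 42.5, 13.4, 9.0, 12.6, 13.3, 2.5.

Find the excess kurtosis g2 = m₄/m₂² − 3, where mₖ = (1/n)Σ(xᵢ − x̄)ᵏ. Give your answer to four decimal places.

x̄ = 15.5500
Σ(xᵢ − x̄)² = 957.8950 ⇒ m₂ = 159.64917
Σ(xᵢ − x̄)⁴ = 558481.6174 ⇒ m₄ = 93080.26957
m₂² = 25487.85642
g2 = m₄/m₂² − 3 = 3.65195 − 3 ≈ 0.6519

0.6519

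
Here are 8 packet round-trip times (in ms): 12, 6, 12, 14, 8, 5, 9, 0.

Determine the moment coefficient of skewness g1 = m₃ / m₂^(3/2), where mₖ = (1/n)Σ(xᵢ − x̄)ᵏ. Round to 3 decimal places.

-0.502

x̄ = (12 + 6 + 12 + 14 + 8 + 5 + 9 + 0) / 8 = 8.2500
deviations (xᵢ − x̄): 3.7500, -2.2500, 3.7500, 5.7500, -0.2500, -3.2500, 0.7500, -8.2500
Σ(xᵢ − x̄)² = 145.5000 ⇒ m₂ = 145.5000/8 = 18.18750
Σ(xᵢ − x̄)³ = -311.2500 ⇒ m₃ = -311.2500/8 = -38.90625
m₂^(3/2) = 18.18750^(1.5) = 77.56388
g1 = m₃ / m₂^(3/2) = -38.90625 / 77.56388 ≈ -0.502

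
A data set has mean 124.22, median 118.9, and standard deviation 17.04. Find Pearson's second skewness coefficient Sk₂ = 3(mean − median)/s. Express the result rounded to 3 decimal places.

Sk₂ = 3(124.22 − 118.9) / 17.04 = 3 × 5.3200 / 17.04
    = 15.9600 / 17.04 ≈ 0.937

0.937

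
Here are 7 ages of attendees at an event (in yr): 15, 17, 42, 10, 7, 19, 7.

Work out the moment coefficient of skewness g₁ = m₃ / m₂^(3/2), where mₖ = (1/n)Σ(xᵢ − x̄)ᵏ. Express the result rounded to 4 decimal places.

1.4193

x̄ = (15 + 17 + 42 + 10 + 7 + 19 + 7) / 7 = 16.7143
deviations (xᵢ − x̄): -1.7143, 0.2857, 25.2857, -6.7143, -9.7143, 2.2857, -9.7143
Σ(xᵢ − x̄)² = 881.4286 ⇒ m₂ = 881.4286/7 = 125.91837
Σ(xᵢ − x̄)³ = 14037.6735 ⇒ m₃ = 14037.6735/7 = 2005.38192
m₂^(3/2) = 125.91837^(1.5) = 1412.97223
g₁ = m₃ / m₂^(3/2) = 2005.38192 / 1412.97223 ≈ 1.4193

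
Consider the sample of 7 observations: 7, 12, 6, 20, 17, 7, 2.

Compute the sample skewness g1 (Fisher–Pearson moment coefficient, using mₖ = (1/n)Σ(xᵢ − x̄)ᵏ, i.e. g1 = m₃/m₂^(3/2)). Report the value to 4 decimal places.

0.4085

x̄ = (7 + 12 + 6 + 20 + 17 + 7 + 2) / 7 = 10.1429
deviations (xᵢ − x̄): -3.1429, 1.8571, -4.1429, 9.8571, 6.8571, -3.1429, -8.1429
Σ(xᵢ − x̄)² = 250.8571 ⇒ m₂ = 250.8571/7 = 35.83673
Σ(xᵢ − x̄)³ = 613.4694 ⇒ m₃ = 613.4694/7 = 87.63848
m₂^(3/2) = 35.83673^(1.5) = 214.53228
g1 = m₃ / m₂^(3/2) = 87.63848 / 214.53228 ≈ 0.4085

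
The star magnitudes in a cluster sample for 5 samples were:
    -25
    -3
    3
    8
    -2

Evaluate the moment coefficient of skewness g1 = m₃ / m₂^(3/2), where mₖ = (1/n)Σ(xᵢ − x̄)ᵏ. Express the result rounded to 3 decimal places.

x̄ = (-25 - 3 + 3 + 8 - 2) / 5 = -3.8000
deviations (xᵢ − x̄): -21.2000, 0.8000, 6.8000, 11.8000, 1.8000
Σ(xᵢ − x̄)² = 638.8000 ⇒ m₂ = 638.8000/5 = 127.76000
Σ(xᵢ − x̄)³ = -7564.3200 ⇒ m₃ = -7564.3200/5 = -1512.86400
m₂^(3/2) = 127.76000^(1.5) = 1444.08366
g1 = m₃ / m₂^(3/2) = -1512.86400 / 1444.08366 ≈ -1.048

-1.048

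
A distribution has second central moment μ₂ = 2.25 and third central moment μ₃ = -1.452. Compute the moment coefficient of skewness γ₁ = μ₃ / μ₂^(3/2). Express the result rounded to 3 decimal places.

-0.430

σ = √μ₂ = √2.25 = 1.50000
σ³ = μ₂^(3/2) = 3.37500
γ₁ = μ₃/σ³ = -1.452 / 3.37500 ≈ -0.430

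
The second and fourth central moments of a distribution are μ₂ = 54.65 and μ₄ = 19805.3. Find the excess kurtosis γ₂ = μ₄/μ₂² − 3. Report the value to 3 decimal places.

μ₂² = 54.65² = 2986.62250
μ₄/μ₂² = 19805.3 / 2986.62250 = 6.63134
γ₂ = 6.63134 − 3 ≈ 3.631

3.631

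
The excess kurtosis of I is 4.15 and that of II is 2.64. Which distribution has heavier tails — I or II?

I

Higher excess kurtosis ⇒ heavier tails relative to the normal distribution.
4.15 vs 2.64: the larger is 4.15, so I has heavier tails.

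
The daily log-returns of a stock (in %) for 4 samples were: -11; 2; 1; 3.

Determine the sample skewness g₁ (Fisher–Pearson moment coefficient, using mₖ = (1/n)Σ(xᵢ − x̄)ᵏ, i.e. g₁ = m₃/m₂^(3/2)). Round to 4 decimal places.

x̄ = (-11 + 2 + 1 + 3) / 4 = -1.2500
deviations (xᵢ − x̄): -9.7500, 3.2500, 2.2500, 4.2500
Σ(xᵢ − x̄)² = 128.7500 ⇒ m₂ = 128.7500/4 = 32.18750
Σ(xᵢ − x̄)³ = -804.3750 ⇒ m₃ = -804.3750/4 = -201.09375
m₂^(3/2) = 32.18750^(1.5) = 182.61265
g₁ = m₃ / m₂^(3/2) = -201.09375 / 182.61265 ≈ -1.1012

-1.1012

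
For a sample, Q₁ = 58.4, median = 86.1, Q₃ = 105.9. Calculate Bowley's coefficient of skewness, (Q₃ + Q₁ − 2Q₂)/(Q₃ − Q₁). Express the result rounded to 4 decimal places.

numerator: Q₃ + Q₁ − 2Q₂ = 105.9 + 58.4 − 2×86.1 = -7.9000
denominator: Q₃ − Q₁ = 105.9 − 58.4 = 47.5000
Bowley skewness = -7.9000 / 47.5000 ≈ -0.1663

-0.1663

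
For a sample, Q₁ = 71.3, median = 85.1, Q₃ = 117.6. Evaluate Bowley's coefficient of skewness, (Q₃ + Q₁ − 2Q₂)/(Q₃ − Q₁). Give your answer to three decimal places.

0.404

numerator: Q₃ + Q₁ − 2Q₂ = 117.6 + 71.3 − 2×85.1 = 18.7000
denominator: Q₃ − Q₁ = 117.6 − 71.3 = 46.3000
Bowley skewness = 18.7000 / 46.3000 ≈ 0.404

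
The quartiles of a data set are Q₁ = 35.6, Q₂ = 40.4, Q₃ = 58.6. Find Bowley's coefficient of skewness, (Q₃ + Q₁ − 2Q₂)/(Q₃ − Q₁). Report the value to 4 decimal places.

0.5826

numerator: Q₃ + Q₁ − 2Q₂ = 58.6 + 35.6 − 2×40.4 = 13.4000
denominator: Q₃ − Q₁ = 58.6 − 35.6 = 23.0000
Bowley skewness = 13.4000 / 23.0000 ≈ 0.5826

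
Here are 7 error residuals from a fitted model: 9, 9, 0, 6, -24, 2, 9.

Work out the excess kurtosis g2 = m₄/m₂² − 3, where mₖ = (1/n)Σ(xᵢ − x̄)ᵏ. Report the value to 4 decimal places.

x̄ = 1.5714
Σ(xᵢ − x̄)² = 841.7143 ⇒ m₂ = 120.24490
Σ(xᵢ − x̄)⁴ = 437109.0262 ⇒ m₄ = 62444.14661
m₂² = 14458.83549
g2 = m₄/m₂² − 3 = 4.31875 − 3 ≈ 1.3188

1.3188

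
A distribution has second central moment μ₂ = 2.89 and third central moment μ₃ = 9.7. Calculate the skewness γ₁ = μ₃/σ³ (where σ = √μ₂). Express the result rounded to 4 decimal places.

σ = √μ₂ = √2.89 = 1.70000
σ³ = μ₂^(3/2) = 4.91300
γ₁ = μ₃/σ³ = 9.7 / 4.91300 ≈ 1.9744

1.9744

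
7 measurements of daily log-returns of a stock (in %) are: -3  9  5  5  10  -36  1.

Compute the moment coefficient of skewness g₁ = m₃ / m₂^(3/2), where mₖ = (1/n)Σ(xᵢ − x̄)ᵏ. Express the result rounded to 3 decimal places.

x̄ = (-3 + 9 + 5 + 5 + 10 - 36 + 1) / 7 = -1.2857
deviations (xᵢ − x̄): -1.7143, 10.2857, 6.2857, 6.2857, 11.2857, -34.7143, 2.2857
Σ(xᵢ − x̄)² = 1525.4286 ⇒ m₂ = 1525.4286/7 = 217.91837
Σ(xᵢ − x̄)³ = -38804.3265 ⇒ m₃ = -38804.3265/7 = -5543.47522
m₂^(3/2) = 217.91837^(1.5) = 3216.92366
g₁ = m₃ / m₂^(3/2) = -5543.47522 / 3216.92366 ≈ -1.723

-1.723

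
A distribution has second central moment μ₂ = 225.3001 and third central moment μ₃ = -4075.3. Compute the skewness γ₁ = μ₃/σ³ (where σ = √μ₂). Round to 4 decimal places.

σ = √μ₂ = √225.3001 = 15.01000
σ³ = μ₂^(3/2) = 3381.75450
γ₁ = μ₃/σ³ = -4075.3 / 3381.75450 ≈ -1.2051

-1.2051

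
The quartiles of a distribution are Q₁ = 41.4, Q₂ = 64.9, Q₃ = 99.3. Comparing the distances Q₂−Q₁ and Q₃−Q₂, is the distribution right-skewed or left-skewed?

right-skewed

Q₂ − Q₁ = 23.5;  Q₃ − Q₂ = 34.4
Q₃ − Q₂ > Q₂ − Q₁ ⇒ the upper half is more spread out ⇒ right-skewed.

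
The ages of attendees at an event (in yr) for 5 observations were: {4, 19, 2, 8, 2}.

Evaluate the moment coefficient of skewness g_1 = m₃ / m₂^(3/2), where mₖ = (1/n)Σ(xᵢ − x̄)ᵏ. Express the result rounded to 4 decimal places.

1.1143

x̄ = (4 + 19 + 2 + 8 + 2) / 5 = 7.0000
deviations (xᵢ − x̄): -3.0000, 12.0000, -5.0000, 1.0000, -5.0000
Σ(xᵢ − x̄)² = 204.0000 ⇒ m₂ = 204.0000/5 = 40.80000
Σ(xᵢ − x̄)³ = 1452.0000 ⇒ m₃ = 1452.0000/5 = 290.40000
m₂^(3/2) = 40.80000^(1.5) = 260.60950
g_1 = m₃ / m₂^(3/2) = 290.40000 / 260.60950 ≈ 1.1143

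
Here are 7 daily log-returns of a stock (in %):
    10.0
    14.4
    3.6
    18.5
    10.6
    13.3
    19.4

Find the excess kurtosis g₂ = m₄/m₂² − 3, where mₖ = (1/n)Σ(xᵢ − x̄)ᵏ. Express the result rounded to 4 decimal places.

x̄ = 12.8286
Σ(xᵢ − x̄)² = 176.1743 ⇒ m₂ = 25.16776
Σ(xᵢ − x̄)⁴ = 10247.5881 ⇒ m₄ = 1463.94116
m₂² = 633.41590
g₂ = m₄/m₂² − 3 = 2.31118 − 3 ≈ -0.6888

-0.6888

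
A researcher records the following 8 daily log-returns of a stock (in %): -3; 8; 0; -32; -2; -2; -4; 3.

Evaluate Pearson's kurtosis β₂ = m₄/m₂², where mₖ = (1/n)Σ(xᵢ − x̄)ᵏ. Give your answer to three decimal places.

5.084

x̄ = -4.0000
Σ(xᵢ − x̄)² = 1002.0000 ⇒ m₂ = 125.25000
Σ(xᵢ − x̄)⁴ = 638082.0000 ⇒ m₄ = 79760.25000
m₂² = 15687.56250
β₂ = m₄/m₂² = 79760.25000 / 15687.56250 ≈ 5.084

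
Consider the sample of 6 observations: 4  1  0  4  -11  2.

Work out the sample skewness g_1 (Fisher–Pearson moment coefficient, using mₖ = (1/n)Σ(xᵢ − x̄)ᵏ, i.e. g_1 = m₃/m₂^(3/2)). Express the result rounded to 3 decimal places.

-1.473

x̄ = (4 + 1 + 0 + 4 - 11 + 2) / 6 = 0.0000
deviations (xᵢ − x̄): 4.0000, 1.0000, 0.0000, 4.0000, -11.0000, 2.0000
Σ(xᵢ − x̄)² = 158.0000 ⇒ m₂ = 158.0000/6 = 26.33333
Σ(xᵢ − x̄)³ = -1194.0000 ⇒ m₃ = -1194.0000/6 = -199.00000
m₂^(3/2) = 26.33333^(1.5) = 135.13217
g_1 = m₃ / m₂^(3/2) = -199.00000 / 135.13217 ≈ -1.473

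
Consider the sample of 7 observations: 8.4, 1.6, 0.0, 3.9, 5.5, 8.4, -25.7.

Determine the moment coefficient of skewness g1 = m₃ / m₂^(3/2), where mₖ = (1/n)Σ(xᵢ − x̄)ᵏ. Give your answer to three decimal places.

x̄ = (8.4 + 1.6 + 0.0 + 3.9 + 5.5 + 8.4 - 25.7) / 7 = 0.3000
deviations (xᵢ − x̄): 8.1000, 1.3000, -0.3000, 3.6000, 5.2000, 8.1000, -26.0000
Σ(xᵢ − x̄)² = 849.0000 ⇒ m₂ = 849.0000/7 = 121.28571
Σ(xᵢ − x̄)³ = -16323.6840 ⇒ m₃ = -16323.6840/7 = -2331.95486
m₂^(3/2) = 121.28571^(1.5) = 1335.71707
g1 = m₃ / m₂^(3/2) = -2331.95486 / 1335.71707 ≈ -1.746

-1.746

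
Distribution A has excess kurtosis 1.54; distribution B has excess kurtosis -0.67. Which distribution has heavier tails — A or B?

Higher excess kurtosis ⇒ heavier tails relative to the normal distribution.
1.54 vs -0.67: the larger is 1.54, so A has heavier tails. (A is leptokurtic — heavier-than-normal tails; the other is platykurtic.)

A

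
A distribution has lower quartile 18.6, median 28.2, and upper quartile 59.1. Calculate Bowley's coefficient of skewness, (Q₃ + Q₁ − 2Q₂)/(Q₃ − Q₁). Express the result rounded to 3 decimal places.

0.526

numerator: Q₃ + Q₁ − 2Q₂ = 59.1 + 18.6 − 2×28.2 = 21.3000
denominator: Q₃ − Q₁ = 59.1 − 18.6 = 40.5000
Bowley skewness = 21.3000 / 40.5000 ≈ 0.526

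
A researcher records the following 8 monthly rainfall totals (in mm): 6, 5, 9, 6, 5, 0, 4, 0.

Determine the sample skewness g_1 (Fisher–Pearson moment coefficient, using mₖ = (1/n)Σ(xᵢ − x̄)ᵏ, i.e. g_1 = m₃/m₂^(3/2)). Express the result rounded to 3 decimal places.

-0.315

x̄ = (6 + 5 + 9 + 6 + 5 + 0 + 4 + 0) / 8 = 4.3750
deviations (xᵢ − x̄): 1.6250, 0.6250, 4.6250, 1.6250, 0.6250, -4.3750, -0.3750, -4.3750
Σ(xᵢ − x̄)² = 65.8750 ⇒ m₂ = 65.8750/8 = 8.23438
Σ(xᵢ − x̄)³ = -59.5313 ⇒ m₃ = -59.5313/8 = -7.44141
m₂^(3/2) = 8.23438^(1.5) = 23.62903
g_1 = m₃ / m₂^(3/2) = -7.44141 / 23.62903 ≈ -0.315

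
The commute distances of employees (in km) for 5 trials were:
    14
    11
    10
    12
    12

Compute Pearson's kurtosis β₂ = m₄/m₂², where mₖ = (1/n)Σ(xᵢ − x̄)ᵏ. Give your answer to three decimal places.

2.217

x̄ = 11.8000
Σ(xᵢ − x̄)² = 8.8000 ⇒ m₂ = 1.76000
Σ(xᵢ − x̄)⁴ = 34.3360 ⇒ m₄ = 6.86720
m₂² = 3.09760
β₂ = m₄/m₂² = 6.86720 / 3.09760 ≈ 2.217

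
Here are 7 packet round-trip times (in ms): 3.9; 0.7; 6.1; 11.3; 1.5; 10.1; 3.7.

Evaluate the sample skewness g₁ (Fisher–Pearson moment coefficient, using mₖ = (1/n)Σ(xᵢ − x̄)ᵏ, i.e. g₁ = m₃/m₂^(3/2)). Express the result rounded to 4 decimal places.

x̄ = (3.9 + 0.7 + 6.1 + 11.3 + 1.5 + 10.1 + 3.7) / 7 = 5.3286
deviations (xᵢ − x̄): -1.4286, -4.6286, 0.7714, 5.9714, -3.8286, 4.7714, -1.6286
Σ(xᵢ − x̄)² = 99.7943 ⇒ m₂ = 99.7943/7 = 14.25633
Σ(xᵢ − x̄)³ = 159.5020 ⇒ m₃ = 159.5020/7 = 22.78601
m₂^(3/2) = 14.25633^(1.5) = 53.82840
g₁ = m₃ / m₂^(3/2) = 22.78601 / 53.82840 ≈ 0.4233

0.4233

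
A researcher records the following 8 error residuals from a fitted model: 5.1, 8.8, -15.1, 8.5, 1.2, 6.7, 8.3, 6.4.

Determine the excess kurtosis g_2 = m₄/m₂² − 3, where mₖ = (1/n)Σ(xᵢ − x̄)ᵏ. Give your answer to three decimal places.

2.087

x̄ = 3.7375
Σ(xᵢ − x̄)² = 448.1388 ⇒ m₂ = 56.01734
Σ(xᵢ − x̄)⁴ = 127696.3140 ⇒ m₄ = 15962.03925
m₂² = 3137.94280
g_2 = m₄/m₂² − 3 = 5.08678 − 3 ≈ 2.087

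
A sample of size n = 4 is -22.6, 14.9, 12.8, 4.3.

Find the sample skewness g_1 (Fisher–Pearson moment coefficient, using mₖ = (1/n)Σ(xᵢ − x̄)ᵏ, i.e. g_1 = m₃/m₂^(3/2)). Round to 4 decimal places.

x̄ = (-22.6 + 14.9 + 12.8 + 4.3) / 4 = 2.3500
deviations (xᵢ − x̄): -24.9500, 12.5500, 10.4500, 1.9500
Σ(xᵢ − x̄)² = 893.0100 ⇒ m₂ = 893.0100/4 = 223.25250
Σ(xᵢ − x̄)³ = -12406.2000 ⇒ m₃ = -12406.2000/4 = -3101.55000
m₂^(3/2) = 223.25250^(1.5) = 3335.75769
g_1 = m₃ / m₂^(3/2) = -3101.55000 / 3335.75769 ≈ -0.9298

-0.9298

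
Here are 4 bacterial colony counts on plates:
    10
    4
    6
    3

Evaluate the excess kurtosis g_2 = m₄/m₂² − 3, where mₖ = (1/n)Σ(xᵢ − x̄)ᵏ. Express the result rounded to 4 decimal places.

-1.0990

x̄ = 5.7500
Σ(xᵢ − x̄)² = 28.7500 ⇒ m₂ = 7.18750
Σ(xᵢ − x̄)⁴ = 392.8281 ⇒ m₄ = 98.20703
m₂² = 51.66016
g_2 = m₄/m₂² − 3 = 1.90102 − 3 ≈ -1.0990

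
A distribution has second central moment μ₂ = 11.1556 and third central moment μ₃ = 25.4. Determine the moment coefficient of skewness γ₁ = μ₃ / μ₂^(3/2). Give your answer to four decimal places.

σ = √μ₂ = √11.1556 = 3.34000
σ³ = μ₂^(3/2) = 37.25970
γ₁ = μ₃/σ³ = 25.4 / 37.25970 ≈ 0.6817

0.6817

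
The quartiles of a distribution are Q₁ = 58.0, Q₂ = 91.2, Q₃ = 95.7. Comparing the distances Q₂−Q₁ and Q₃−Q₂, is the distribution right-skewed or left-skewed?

left-skewed

Q₂ − Q₁ = 33.2;  Q₃ − Q₂ = 4.5
Q₂ − Q₁ > Q₃ − Q₂ ⇒ the lower half is more spread out ⇒ left-skewed.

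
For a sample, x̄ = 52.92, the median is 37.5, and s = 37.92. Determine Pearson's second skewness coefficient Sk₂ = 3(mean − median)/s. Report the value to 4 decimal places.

Sk₂ = 3(52.92 − 37.5) / 37.92 = 3 × 15.4200 / 37.92
    = 46.2600 / 37.92 ≈ 1.2199

1.2199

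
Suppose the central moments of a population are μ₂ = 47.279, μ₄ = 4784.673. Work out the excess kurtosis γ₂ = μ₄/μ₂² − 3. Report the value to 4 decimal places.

-0.8595

μ₂² = 47.279² = 2235.30384
μ₄/μ₂² = 4784.673 / 2235.30384 = 2.14050
γ₂ = 2.14050 − 3 ≈ -0.8595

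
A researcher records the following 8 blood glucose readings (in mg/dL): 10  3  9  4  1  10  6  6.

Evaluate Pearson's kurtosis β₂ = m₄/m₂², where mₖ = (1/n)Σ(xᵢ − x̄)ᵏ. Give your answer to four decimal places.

1.7037

x̄ = 6.1250
Σ(xᵢ − x̄)² = 78.8750 ⇒ m₂ = 9.85938
Σ(xᵢ − x̄)⁴ = 1324.9004 ⇒ m₄ = 165.61255
m₂² = 97.20728
β₂ = m₄/m₂² = 165.61255 / 97.20728 ≈ 1.7037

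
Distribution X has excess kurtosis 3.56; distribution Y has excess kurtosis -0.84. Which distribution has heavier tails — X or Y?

X

Higher excess kurtosis ⇒ heavier tails relative to the normal distribution.
3.56 vs -0.84: the larger is 3.56, so X has heavier tails. (X is leptokurtic — heavier-than-normal tails; the other is platykurtic.)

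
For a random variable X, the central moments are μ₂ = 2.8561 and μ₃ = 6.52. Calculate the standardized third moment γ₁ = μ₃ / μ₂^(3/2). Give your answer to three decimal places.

1.351

σ = √μ₂ = √2.8561 = 1.69000
σ³ = μ₂^(3/2) = 4.82681
γ₁ = μ₃/σ³ = 6.52 / 4.82681 ≈ 1.351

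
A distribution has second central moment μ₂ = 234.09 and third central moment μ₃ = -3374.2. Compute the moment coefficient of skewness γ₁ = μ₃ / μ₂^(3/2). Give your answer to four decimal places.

-0.9421

σ = √μ₂ = √234.09 = 15.30000
σ³ = μ₂^(3/2) = 3581.57700
γ₁ = μ₃/σ³ = -3374.2 / 3581.57700 ≈ -0.9421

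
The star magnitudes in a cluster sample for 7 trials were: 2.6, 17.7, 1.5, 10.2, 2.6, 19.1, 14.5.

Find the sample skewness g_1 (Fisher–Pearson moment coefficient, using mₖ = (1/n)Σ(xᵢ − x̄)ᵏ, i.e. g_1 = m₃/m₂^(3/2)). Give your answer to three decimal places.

0.059

x̄ = (2.6 + 17.7 + 1.5 + 10.2 + 2.6 + 19.1 + 14.5) / 7 = 9.7429
deviations (xᵢ − x̄): -7.1429, 7.9571, -8.2429, 0.4571, -7.1429, 9.3571, 4.7571
Σ(xᵢ − x̄)² = 343.6971 ⇒ m₂ = 343.6971/7 = 49.09959
Σ(xᵢ − x̄)³ = 141.9208 ⇒ m₃ = 141.9208/7 = 20.27440
m₂^(3/2) = 49.09959^(1.5) = 344.04625
g_1 = m₃ / m₂^(3/2) = 20.27440 / 344.04625 ≈ 0.059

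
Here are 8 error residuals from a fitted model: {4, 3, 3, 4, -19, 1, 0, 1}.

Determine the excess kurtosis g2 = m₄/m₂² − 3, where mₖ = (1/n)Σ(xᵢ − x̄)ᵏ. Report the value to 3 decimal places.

2.722

x̄ = -0.3750
Σ(xᵢ − x̄)² = 411.8750 ⇒ m₂ = 51.48438
Σ(xᵢ − x̄)⁴ = 121332.4941 ⇒ m₄ = 15166.56177
m₂² = 2650.64087
g2 = m₄/m₂² − 3 = 5.72185 − 3 ≈ 2.722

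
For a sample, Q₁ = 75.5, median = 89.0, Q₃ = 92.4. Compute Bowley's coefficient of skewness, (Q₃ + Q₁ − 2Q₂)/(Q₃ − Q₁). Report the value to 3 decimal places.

numerator: Q₃ + Q₁ − 2Q₂ = 92.4 + 75.5 − 2×89.0 = -10.1000
denominator: Q₃ − Q₁ = 92.4 − 75.5 = 16.9000
Bowley skewness = -10.1000 / 16.9000 ≈ -0.598

-0.598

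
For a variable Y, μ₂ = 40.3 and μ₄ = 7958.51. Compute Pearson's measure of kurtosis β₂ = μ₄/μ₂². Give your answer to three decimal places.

μ₂² = 40.3² = 1624.09000
μ₄/μ₂² = 7958.51 / 1624.09000 = 4.90029
β₂ ≈ 4.900

4.900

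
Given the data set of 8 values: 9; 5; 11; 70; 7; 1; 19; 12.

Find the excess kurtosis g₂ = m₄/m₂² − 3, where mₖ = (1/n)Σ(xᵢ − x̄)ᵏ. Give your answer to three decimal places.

x̄ = 16.7500
Σ(xᵢ − x̄)² = 3437.5000 ⇒ m₂ = 429.68750
Σ(xᵢ − x̄)⁴ = 8135283.1563 ⇒ m₄ = 1016910.39453
m₂² = 184631.34766
g₂ = m₄/m₂² − 3 = 5.50779 − 3 ≈ 2.508

2.508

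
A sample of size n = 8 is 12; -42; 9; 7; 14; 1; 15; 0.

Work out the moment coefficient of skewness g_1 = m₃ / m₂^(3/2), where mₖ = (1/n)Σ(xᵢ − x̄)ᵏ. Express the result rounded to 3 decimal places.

-1.887

x̄ = (12 - 42 + 9 + 7 + 14 + 1 + 15 + 0) / 8 = 2.0000
deviations (xᵢ − x̄): 10.0000, -44.0000, 7.0000, 5.0000, 12.0000, -1.0000, 13.0000, -2.0000
Σ(xᵢ − x̄)² = 2428.0000 ⇒ m₂ = 2428.0000/8 = 303.50000
Σ(xᵢ − x̄)³ = -79800.0000 ⇒ m₃ = -79800.0000/8 = -9975.00000
m₂^(3/2) = 303.50000^(1.5) = 5287.34980
g_1 = m₃ / m₂^(3/2) = -9975.00000 / 5287.34980 ≈ -1.887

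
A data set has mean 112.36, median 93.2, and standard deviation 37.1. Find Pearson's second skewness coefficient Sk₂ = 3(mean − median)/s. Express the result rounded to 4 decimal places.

Sk₂ = 3(112.36 − 93.2) / 37.1 = 3 × 19.1600 / 37.1
    = 57.4800 / 37.1 ≈ 1.5493

1.5493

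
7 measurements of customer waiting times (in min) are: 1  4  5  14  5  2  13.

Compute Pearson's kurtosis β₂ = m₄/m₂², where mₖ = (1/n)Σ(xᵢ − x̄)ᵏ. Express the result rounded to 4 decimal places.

x̄ = 6.2857
Σ(xᵢ − x̄)² = 159.4286 ⇒ m₂ = 22.77551
Σ(xᵢ − x̄)⁴ = 6724.5131 ⇒ m₄ = 960.64473
m₂² = 518.72387
β₂ = m₄/m₂² = 960.64473 / 518.72387 ≈ 1.8519

1.8519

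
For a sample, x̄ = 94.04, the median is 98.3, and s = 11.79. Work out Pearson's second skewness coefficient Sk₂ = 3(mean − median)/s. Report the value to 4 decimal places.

Sk₂ = 3(94.04 − 98.3) / 11.79 = 3 × -4.2600 / 11.79
    = -12.7800 / 11.79 ≈ -1.0840

-1.0840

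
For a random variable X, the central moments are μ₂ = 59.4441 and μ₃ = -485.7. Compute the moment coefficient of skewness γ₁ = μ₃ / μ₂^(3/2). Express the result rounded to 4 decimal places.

-1.0598

σ = √μ₂ = √59.4441 = 7.71000
σ³ = μ₂^(3/2) = 458.31401
γ₁ = μ₃/σ³ = -485.7 / 458.31401 ≈ -1.0598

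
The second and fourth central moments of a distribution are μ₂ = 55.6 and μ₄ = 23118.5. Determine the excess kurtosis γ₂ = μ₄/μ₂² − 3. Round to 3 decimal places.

μ₂² = 55.6² = 3091.36000
μ₄/μ₂² = 23118.5 / 3091.36000 = 7.47842
γ₂ = 7.47842 − 3 ≈ 4.478

4.478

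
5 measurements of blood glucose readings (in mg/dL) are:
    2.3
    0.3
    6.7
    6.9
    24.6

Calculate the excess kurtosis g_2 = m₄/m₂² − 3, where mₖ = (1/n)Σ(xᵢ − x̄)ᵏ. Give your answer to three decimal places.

x̄ = 8.1600
Σ(xᵢ − x̄)² = 370.1120 ⇒ m₂ = 74.02240
Σ(xᵢ − x̄)⁴ = 78050.8102 ⇒ m₄ = 15610.16203
m₂² = 5479.31570
g_2 = m₄/m₂² − 3 = 2.84893 − 3 ≈ -0.151

-0.151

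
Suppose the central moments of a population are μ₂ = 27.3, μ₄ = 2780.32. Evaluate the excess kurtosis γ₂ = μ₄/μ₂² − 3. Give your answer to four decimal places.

0.7305

μ₂² = 27.3² = 745.29000
μ₄/μ₂² = 2780.32 / 745.29000 = 3.73052
γ₂ = 3.73052 − 3 ≈ 0.7305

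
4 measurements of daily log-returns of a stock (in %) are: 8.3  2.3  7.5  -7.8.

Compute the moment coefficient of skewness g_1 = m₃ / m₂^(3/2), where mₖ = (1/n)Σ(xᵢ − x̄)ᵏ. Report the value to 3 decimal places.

x̄ = (8.3 + 2.3 + 7.5 - 7.8) / 4 = 2.5750
deviations (xᵢ − x̄): 5.7250, -0.2750, 4.9250, -10.3750
Σ(xᵢ − x̄)² = 164.7475 ⇒ m₂ = 164.7475/4 = 41.18688
Σ(xᵢ − x̄)³ = -809.6929 ⇒ m₃ = -809.6929/4 = -202.42322
m₂^(3/2) = 41.18688^(1.5) = 264.32501
g_1 = m₃ / m₂^(3/2) = -202.42322 / 264.32501 ≈ -0.766

-0.766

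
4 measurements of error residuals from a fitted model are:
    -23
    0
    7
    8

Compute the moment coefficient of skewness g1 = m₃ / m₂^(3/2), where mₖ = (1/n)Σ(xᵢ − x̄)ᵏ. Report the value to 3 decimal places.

-0.961

x̄ = (-23 + 0 + 7 + 8) / 4 = -2.0000
deviations (xᵢ − x̄): -21.0000, 2.0000, 9.0000, 10.0000
Σ(xᵢ − x̄)² = 626.0000 ⇒ m₂ = 626.0000/4 = 156.50000
Σ(xᵢ − x̄)³ = -7524.0000 ⇒ m₃ = -7524.0000/4 = -1881.00000
m₂^(3/2) = 156.50000^(1.5) = 1957.81437
g1 = m₃ / m₂^(3/2) = -1881.00000 / 1957.81437 ≈ -0.961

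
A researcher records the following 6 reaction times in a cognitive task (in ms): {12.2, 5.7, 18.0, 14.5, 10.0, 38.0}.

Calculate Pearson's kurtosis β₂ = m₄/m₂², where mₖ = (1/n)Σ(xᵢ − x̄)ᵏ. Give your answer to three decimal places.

x̄ = 16.4000
Σ(xᵢ − x̄)² = 645.8200 ⇒ m₂ = 107.63667
Σ(xᵢ − x̄)⁴ = 232794.6706 ⇒ m₄ = 38799.11177
m₂² = 11585.65201
β₂ = m₄/m₂² = 38799.11177 / 11585.65201 ≈ 3.349

3.349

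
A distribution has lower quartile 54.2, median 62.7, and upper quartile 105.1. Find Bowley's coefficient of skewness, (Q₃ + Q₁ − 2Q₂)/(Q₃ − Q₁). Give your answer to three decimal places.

0.666

numerator: Q₃ + Q₁ − 2Q₂ = 105.1 + 54.2 − 2×62.7 = 33.9000
denominator: Q₃ − Q₁ = 105.1 − 54.2 = 50.9000
Bowley skewness = 33.9000 / 50.9000 ≈ 0.666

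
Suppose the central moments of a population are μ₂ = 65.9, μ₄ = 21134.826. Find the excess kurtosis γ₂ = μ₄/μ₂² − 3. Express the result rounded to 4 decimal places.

1.8666

μ₂² = 65.9² = 4342.81000
μ₄/μ₂² = 21134.826 / 4342.81000 = 4.86662
γ₂ = 4.86662 − 3 ≈ 1.8666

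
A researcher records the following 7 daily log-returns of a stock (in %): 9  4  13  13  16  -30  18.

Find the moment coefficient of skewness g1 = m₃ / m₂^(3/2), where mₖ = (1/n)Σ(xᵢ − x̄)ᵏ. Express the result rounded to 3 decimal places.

-1.733

x̄ = (9 + 4 + 13 + 13 + 16 - 30 + 18) / 7 = 6.1429
deviations (xᵢ − x̄): 2.8571, -2.1429, 6.8571, 6.8571, 9.8571, -36.1429, 11.8571
Σ(xᵢ − x̄)² = 1650.8571 ⇒ m₂ = 1650.8571/7 = 235.83673
Σ(xᵢ − x̄)³ = -43930.5306 ⇒ m₃ = -43930.5306/7 = -6275.79009
m₂^(3/2) = 235.83673^(1.5) = 3621.73925
g1 = m₃ / m₂^(3/2) = -6275.79009 / 3621.73925 ≈ -1.733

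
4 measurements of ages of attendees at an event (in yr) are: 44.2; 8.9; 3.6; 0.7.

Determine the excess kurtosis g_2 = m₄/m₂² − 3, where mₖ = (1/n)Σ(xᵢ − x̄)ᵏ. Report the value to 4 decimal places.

x̄ = 14.3500
Σ(xᵢ − x̄)² = 1222.6100 ⇒ m₂ = 305.65250
Σ(xᵢ − x̄)⁴ = 842874.0994 ⇒ m₄ = 210718.52486
m₂² = 93423.45076
g_2 = m₄/m₂² − 3 = 2.25552 − 3 ≈ -0.7445

-0.7445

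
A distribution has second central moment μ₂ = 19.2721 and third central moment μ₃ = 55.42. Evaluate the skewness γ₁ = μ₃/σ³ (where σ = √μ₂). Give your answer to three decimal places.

0.655

σ = √μ₂ = √19.2721 = 4.39000
σ³ = μ₂^(3/2) = 84.60452
γ₁ = μ₃/σ³ = 55.42 / 84.60452 ≈ 0.655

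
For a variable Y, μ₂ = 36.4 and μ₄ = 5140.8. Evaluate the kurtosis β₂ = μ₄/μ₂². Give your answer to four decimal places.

3.8800

μ₂² = 36.4² = 1324.96000
μ₄/μ₂² = 5140.8 / 1324.96000 = 3.87997
β₂ ≈ 3.8800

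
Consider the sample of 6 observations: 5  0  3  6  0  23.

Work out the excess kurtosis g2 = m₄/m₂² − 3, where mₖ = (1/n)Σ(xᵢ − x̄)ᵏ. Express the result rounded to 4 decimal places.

x̄ = 6.1667
Σ(xᵢ − x̄)² = 370.8333 ⇒ m₂ = 61.80556
Σ(xᵢ − x̄)⁴ = 83288.1528 ⇒ m₄ = 13881.35880
m₂² = 3819.92670
g2 = m₄/m₂² − 3 = 3.63393 − 3 ≈ 0.6339

0.6339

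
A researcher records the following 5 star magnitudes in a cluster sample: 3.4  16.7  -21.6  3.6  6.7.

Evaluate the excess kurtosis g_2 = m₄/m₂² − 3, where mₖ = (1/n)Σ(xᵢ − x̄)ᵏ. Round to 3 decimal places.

x̄ = 1.7600
Σ(xᵢ − x̄)² = 799.3720 ⇒ m₂ = 159.87440
Σ(xᵢ − x̄)⁴ = 348211.2185 ⇒ m₄ = 69642.24371
m₂² = 25559.82378
g_2 = m₄/m₂² − 3 = 2.72468 − 3 ≈ -0.275

-0.275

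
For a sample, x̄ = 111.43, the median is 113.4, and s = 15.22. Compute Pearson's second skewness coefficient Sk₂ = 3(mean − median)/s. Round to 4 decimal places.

-0.3883

Sk₂ = 3(111.43 − 113.4) / 15.22 = 3 × -1.9700 / 15.22
    = -5.9100 / 15.22 ≈ -0.3883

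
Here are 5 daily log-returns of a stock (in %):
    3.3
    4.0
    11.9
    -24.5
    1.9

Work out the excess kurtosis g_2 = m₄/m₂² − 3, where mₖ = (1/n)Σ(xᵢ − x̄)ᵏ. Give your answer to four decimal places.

-0.0677

x̄ = -0.6800
Σ(xᵢ − x̄)² = 770.0480 ⇒ m₂ = 154.00960
Σ(xᵢ − x̄)⁴ = 347754.1648 ⇒ m₄ = 69550.83296
m₂² = 23718.95689
g_2 = m₄/m₂² − 3 = 2.93229 − 3 ≈ -0.0677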